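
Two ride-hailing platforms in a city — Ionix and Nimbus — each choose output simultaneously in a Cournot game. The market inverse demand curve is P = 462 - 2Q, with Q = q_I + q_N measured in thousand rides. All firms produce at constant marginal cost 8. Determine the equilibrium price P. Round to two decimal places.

Each firm earns π_i = (462 - 2Q)q_i - 8q_i.
First-order condition (treating rivals' output as given): 454 - 4q_i - 2q_j = 0.
With identical firms every q_j equals q_i, so q_j = q_i and 454 = 6q_i, giving q_i = 227/3.
Total output Q = 454/3, so price P = 462 - 2·(454/3) = 478/3.

159.33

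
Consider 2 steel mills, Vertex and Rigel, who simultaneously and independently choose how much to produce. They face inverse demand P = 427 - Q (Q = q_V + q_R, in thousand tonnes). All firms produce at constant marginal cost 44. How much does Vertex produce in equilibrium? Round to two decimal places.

127.67

Each firm earns π_i = (427 - Q)q_i - 44q_i.
First-order condition (treating rivals' output as given): 383 - 2q_i - q_j = 0.
With identical firms every q_j equals q_i, so q_j = q_i and 383 = 3q_i, giving q_i = 383/3.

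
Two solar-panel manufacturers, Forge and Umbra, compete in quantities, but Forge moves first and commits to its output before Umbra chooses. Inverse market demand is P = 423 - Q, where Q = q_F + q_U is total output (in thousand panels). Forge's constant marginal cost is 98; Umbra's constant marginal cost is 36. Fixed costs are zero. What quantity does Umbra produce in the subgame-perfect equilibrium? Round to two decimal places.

127.75

Solve by backward induction. Given q_F, the follower Umbra maximises π_U = (423 - q_F - q_U)q_U - 36q_U.
∂π_U/∂q_U = 387 - q_F - 2q_U = 0 gives the reaction function q_U = (387 - q_F)/2.
Forge substitutes q_U(q_F) into its own profit: π_F = q_F(423 - q_F - (387 - q_F)/2) - 98q_F = (459/2 - (1/2)q_F)q_F - 98q_F.
Maximising: ∂π_F/∂q_F = 263/2 - q_F = 0, giving q_F = 263/2.
Then q_U = (387 - 263/2)/2 = 511/4.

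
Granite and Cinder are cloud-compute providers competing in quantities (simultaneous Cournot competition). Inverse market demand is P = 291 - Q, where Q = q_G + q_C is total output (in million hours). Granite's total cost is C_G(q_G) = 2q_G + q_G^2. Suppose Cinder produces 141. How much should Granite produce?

With the rival's output fixed at 141, Granite's profit is π_G = (291 - 141 - q_G)q_G - (2q_G + q_G²) = (150 - q_G)q_G - (2q_G + q_G²).
∂π_G/∂q_G = 148 - 4q_G = 0, so q_G = 37.

37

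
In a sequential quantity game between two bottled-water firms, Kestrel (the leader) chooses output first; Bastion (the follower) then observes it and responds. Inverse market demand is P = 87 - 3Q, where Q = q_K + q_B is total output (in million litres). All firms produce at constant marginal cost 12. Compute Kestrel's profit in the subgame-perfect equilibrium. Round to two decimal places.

234.38

Solve by backward induction. Given q_K, the follower Bastion maximises π_B = (87 - 3q_K - 3q_B)q_B - 12q_B.
Follower FOC: 75 - 3q_K - 6q_B = 0, so q_B(q_K) = (75 - 3q_K)/6.
Kestrel substitutes q_B(q_K) into its own profit: π_K = q_K(87 - 3q_K - (75 - 3q_K)/2) - 12q_K = (99/2 - (3/2)q_K)q_K - 12q_K.
Leader FOC: 75/2 - 3q_K = 0, so q_K = 25/2.
Then q_B = (75 - 3·(25/2))/6 = 25/4.
Price P = 87 - 3·(75/4) = 123/4.
Kestrel's profit: (123/4 - 12)·(25/2) = 1875/8.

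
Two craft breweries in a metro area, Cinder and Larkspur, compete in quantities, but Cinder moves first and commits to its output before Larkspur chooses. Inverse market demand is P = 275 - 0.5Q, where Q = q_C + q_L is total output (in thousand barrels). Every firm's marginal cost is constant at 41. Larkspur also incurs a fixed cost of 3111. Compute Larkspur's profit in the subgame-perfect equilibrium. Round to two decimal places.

The follower Larkspur best-responds to any q_C: π_L = (275 - 0.5Q)q_L - 41q_L.
Setting the follower's marginal profit to zero, 234 - (1/2)q_C - q_L = 0, i.e. q_L = (234 - (1/2)q_C).
Cinder substitutes q_L(q_C) into its own profit: π_C = q_C(275 - (1/2)q_C - (234 - (1/2)q_C)/2) - 41q_C = (158 - (1/4)q_C)q_C - 41q_C.
Leader FOC: 117 - (1/2)q_C = 0, so q_C = 234.
Then q_L = (234 - (1/2)·234) = 117.
Price P = 275 - (1/2)·351 = 199/2.
Larkspur's profit: (199/2 - 41)·117 - 3111 = 3733.5000.

3733.50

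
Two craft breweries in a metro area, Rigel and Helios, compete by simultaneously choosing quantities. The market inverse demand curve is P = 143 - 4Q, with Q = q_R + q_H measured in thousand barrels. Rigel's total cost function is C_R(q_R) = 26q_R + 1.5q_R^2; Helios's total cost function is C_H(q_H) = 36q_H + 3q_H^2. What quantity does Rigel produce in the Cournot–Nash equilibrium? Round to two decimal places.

8.77

Rigel's profit: π_R = (143 - 4Q)q_R - (26q_R + (3/2)q_R²). Setting ∂π_R/∂q_R = 0: 117 - 11q_R - 4(q_H) = 0.
Helios's profit: π_H = (143 - 4Q)q_H - (36q_H + 3q_H²). Setting ∂π_H/∂q_H = 0: 107 - 14q_H - 4(q_R) = 0.
Rearranging gives the reaction functions q_R = (117 - 4q_H)/11 and q_H = (107 - 4q_R)/14.
Substituting one into the other gives q_R = 605/69 and q_H = 709/138.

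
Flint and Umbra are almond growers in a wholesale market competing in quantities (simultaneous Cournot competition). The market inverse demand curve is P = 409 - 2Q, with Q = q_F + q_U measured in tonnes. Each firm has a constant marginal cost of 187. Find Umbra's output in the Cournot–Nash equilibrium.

37

A representative firm's profit is π_i = q_i(409 - 2Q) - 187q_i.
Setting ∂π_i/∂q_i = 0 with rivals' quantities fixed: 222 - 4q_i - 2q_j = 0.
By symmetry each firm produces the same amount; substituting q_j = q_i yields q_i = 222/6 = 37.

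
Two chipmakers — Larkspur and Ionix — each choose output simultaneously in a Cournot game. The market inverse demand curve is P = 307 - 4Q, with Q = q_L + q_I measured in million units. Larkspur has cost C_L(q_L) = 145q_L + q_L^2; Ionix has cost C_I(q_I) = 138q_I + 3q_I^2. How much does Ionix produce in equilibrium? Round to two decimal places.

8.40

Larkspur's profit: π_L = (307 - 4Q)q_L - (145q_L + q_L²). Setting ∂π_L/∂q_L = 0: 162 - 10q_L - 4(q_I) = 0.
Ionix's first-order condition: 169 - 14q_I - 4(q_L) = 0.
Rearranging gives the reaction functions q_L = (162 - 4q_I)/10 and q_I = (169 - 4q_L)/14.
Substituting one into the other gives q_L = 398/31 and q_I = 521/62.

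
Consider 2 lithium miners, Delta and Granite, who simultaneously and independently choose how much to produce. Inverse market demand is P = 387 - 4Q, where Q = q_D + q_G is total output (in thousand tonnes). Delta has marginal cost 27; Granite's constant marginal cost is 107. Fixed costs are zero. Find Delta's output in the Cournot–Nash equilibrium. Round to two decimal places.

36.67

Delta's profit: π_D = (387 - 4Q)q_D - (27q_D). Setting ∂π_D/∂q_D = 0: 360 - 8q_D - 4(q_G) = 0.
Granite's profit: π_G = (387 - 4Q)q_G - (107q_G). Setting ∂π_G/∂q_G = 0: 280 - 8q_G - 4(q_D) = 0.
So q_D = (360 - 4q_G)/8 and q_G = (280 - 4q_D)/8.
Solving the pair: q_D = 110/3, q_G = 50/3.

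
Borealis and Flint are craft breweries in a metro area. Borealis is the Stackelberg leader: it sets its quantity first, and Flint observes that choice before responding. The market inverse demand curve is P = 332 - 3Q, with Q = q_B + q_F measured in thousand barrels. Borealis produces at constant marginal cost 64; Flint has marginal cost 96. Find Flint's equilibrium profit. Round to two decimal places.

616.33

Solve by backward induction. Given q_B, the follower Flint maximises π_F = (332 - 3q_B - 3q_F)q_F - 96q_F.
Setting the follower's marginal profit to zero, 236 - 3q_B - 6q_F = 0, i.e. q_F = (236 - 3q_B)/6.
The leader anticipates this reaction. Substituting into P = 332 - 3Q gives P = 214 - (3/2)q_B, so π_B = (214 - (3/2)q_B)q_B - 64q_B.
Leader FOC: 150 - 3q_B = 0, so q_B = 50.
Then q_F = (236 - 3·50)/6 = 43/3.
Price P = 332 - 3·(193/3) = 139.
Flint's profit: (139 - 96)·(43/3) = 1849/3.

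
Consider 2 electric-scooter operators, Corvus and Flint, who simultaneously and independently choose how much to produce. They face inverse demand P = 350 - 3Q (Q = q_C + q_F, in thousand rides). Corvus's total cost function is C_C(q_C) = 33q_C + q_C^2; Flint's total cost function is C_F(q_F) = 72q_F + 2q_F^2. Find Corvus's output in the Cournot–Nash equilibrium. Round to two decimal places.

32.90

Corvus's profit: π_C = (350 - 3Q)q_C - (33q_C + q_C²). Setting ∂π_C/∂q_C = 0: 317 - 8q_C - 3(q_F) = 0.
Flint's profit: π_F = (350 - 3Q)q_F - (72q_F + 2q_F²). Setting ∂π_F/∂q_F = 0: 278 - 10q_F - 3(q_C) = 0.
Rearranging gives the reaction functions q_C = (317 - 3q_F)/8 and q_F = (278 - 3q_C)/10.
Substituting one into the other gives q_C = 32.9014 and q_F = 1273/71.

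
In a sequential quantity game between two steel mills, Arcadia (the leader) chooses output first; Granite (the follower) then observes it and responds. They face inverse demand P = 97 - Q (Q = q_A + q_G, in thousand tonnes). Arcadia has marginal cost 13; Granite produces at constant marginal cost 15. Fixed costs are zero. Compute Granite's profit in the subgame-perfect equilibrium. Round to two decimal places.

The follower Granite best-responds to any q_A: π_G = (97 - Q)q_G - 15q_G.
∂π_G/∂q_G = 82 - q_A - 2q_G = 0 gives the reaction function q_G = (82 - q_A)/2.
Arcadia substitutes q_G(q_A) into its own profit: π_A = q_A(97 - q_A - (82 - q_A)/2) - 13q_A = (56 - (1/2)q_A)q_A - 13q_A.
Maximising: ∂π_A/∂q_A = 43 - q_A = 0, giving q_A = 43.
Then q_G = (82 - 43)/2 = 39/2.
Price P = 97 - 125/2 = 69/2.
Granite's profit: (69/2 - 15)·(39/2) = 1521/4.

380.25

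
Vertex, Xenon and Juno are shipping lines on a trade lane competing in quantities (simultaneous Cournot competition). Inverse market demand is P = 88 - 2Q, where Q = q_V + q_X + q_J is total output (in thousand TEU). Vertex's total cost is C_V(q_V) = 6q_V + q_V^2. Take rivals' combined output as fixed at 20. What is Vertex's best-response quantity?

7

With rivals' combined output fixed at 20, Vertex's profit is π_V = (88 - 2·20 - 2q_V)q_V - (6q_V + q_V²) = (48 - 2q_V)q_V - (6q_V + q_V²).
∂π_V/∂q_V = 42 - 6q_V = 0, so q_V = 7.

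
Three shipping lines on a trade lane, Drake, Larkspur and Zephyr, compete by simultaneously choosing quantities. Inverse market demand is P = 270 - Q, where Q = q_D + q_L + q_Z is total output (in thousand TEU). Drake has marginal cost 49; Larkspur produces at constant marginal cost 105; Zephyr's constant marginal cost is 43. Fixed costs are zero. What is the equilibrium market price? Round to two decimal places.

116.75

Drake's profit: π_D = (270 - Q)q_D - (49q_D). Setting ∂π_D/∂q_D = 0: 221 - 2q_D - (q_L + q_Z) = 0.
Larkspur's first-order condition: 165 - 2q_L - (q_D + q_Z) = 0.
Zephyr's first-order condition: 227 - 2q_Z - (q_D + q_L) = 0.
Summing all 3 equations gives 613 − 4Q = 0, hence Q = 613/4.
Back-substituting: q_D = (221 − 613/4) = 271/4, q_L = (165 − 613/4) = 47/4, q_Z = (227 − 613/4) = 295/4.
Total output Q = 613/4, so price P = 270 - 613/4 = 467/4.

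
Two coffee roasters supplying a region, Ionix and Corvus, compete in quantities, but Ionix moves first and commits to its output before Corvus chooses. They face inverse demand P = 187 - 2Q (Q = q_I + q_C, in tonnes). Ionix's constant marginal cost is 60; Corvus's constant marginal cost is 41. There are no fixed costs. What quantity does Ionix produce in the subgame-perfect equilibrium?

27

Solve by backward induction. Given q_I, the follower Corvus maximises π_C = (187 - 2q_I - 2q_C)q_C - 41q_C.
Follower FOC: 146 - 2q_I - 4q_C = 0, so q_C(q_I) = (146 - 2q_I)/4.
Ionix substitutes q_C(q_I) into its own profit: π_I = q_I(187 - 2q_I - (146 - 2q_I)/2) - 60q_I = (114 - q_I)q_I - 60q_I.
The leader's first-order condition 54 - 2q_I = 0 yields q_I = 27.
Then q_C = (146 - 2·27)/4 = 23.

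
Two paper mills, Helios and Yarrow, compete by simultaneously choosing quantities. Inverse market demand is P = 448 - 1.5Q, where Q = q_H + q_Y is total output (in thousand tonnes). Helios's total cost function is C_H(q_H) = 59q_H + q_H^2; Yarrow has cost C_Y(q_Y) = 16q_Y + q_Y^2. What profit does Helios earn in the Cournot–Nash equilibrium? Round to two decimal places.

8125.63

Helios's profit: π_H = (448 - 1.5Q)q_H - (59q_H + q_H²). Setting ∂π_H/∂q_H = 0: 389 - 5q_H - (3/2)(q_Y) = 0.
Yarrow's profit: π_Y = (448 - 1.5Q)q_Y - (16q_Y + q_Y²). Setting ∂π_Y/∂q_Y = 0: 432 - 5q_Y - (3/2)(q_H) = 0.
Rearranging gives the reaction functions q_H = (389 - (3/2)q_Y)/5 and q_Y = (432 - (3/2)q_H)/5.
Substituting one into the other gives q_H = 57.0110 and q_Y = 69.2967.
Price P = 448 - (3/2)·(1642/13) = 258.5385.
Helios's profit: 258.5385·57.0110 - 59·57.0110 - 57.0110² = 8125.6322.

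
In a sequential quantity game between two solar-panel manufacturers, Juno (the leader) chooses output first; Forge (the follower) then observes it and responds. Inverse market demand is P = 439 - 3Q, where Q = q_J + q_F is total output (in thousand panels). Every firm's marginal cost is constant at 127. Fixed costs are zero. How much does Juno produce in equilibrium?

52

The follower Forge best-responds to any q_J: π_F = (439 - 3Q)q_F - 127q_F.
Setting the follower's marginal profit to zero, 312 - 3q_J - 6q_F = 0, i.e. q_F = (312 - 3q_J)/6.
The leader anticipates this reaction. Substituting into P = 439 - 3Q gives P = 283 - (3/2)q_J, so π_J = (283 - (3/2)q_J)q_J - 127q_J.
Maximising: ∂π_J/∂q_J = 156 - 3q_J = 0, giving q_J = 52.
Then q_F = (312 - 3·52)/6 = 26.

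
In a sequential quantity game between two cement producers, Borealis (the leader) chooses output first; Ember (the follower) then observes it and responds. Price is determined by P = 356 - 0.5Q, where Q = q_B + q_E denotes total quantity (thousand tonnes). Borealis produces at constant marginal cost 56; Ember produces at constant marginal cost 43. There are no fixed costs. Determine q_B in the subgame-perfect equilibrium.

287

Solve by backward induction. Given q_B, the follower Ember maximises π_E = (356 - (1/2)q_B - (1/2)q_E)q_E - 43q_E.
Setting the follower's marginal profit to zero, 313 - (1/2)q_B - q_E = 0, i.e. q_E = (313 - (1/2)q_B).
The leader anticipates this reaction. Substituting into P = 356 - 0.5Q gives P = 399/2 - (1/4)q_B, so π_B = (399/2 - (1/4)q_B)q_B - 56q_B.
The leader's first-order condition 287/2 - (1/2)q_B = 0 yields q_B = 287.
Then q_E = (313 - (1/2)·287) = 339/2.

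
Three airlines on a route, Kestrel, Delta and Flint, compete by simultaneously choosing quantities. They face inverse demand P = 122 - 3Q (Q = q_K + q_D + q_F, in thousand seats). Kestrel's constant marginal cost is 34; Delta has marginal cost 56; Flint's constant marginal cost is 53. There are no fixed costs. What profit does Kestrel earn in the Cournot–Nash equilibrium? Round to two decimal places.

346.69

Kestrel's profit: π_K = (122 - 3Q)q_K - (34q_K). Setting ∂π_K/∂q_K = 0: 88 - 6q_K - 3(q_D + q_F) = 0.
Delta's first-order condition: 66 - 6q_D - 3(q_K + q_F) = 0.
Flint's profit: π_F = (122 - 3Q)q_F - (53q_F). Setting ∂π_F/∂q_F = 0: 69 - 6q_F - 3(q_K + q_D) = 0.
Adding the 3 conditions: 223 − 6Q − 6Q = 0, i.e. Q = 223/12.
Back-substituting: q_K = (88 − 223/4)/3 = 43/4, q_D = (66 − 223/4)/3 = 41/12, q_F = (69 − 223/4)/3 = 53/12.
Price P = 122 - 3·(223/12) = 265/4.
Kestrel's profit: (265/4 - 34)·(43/4) = 346.6875.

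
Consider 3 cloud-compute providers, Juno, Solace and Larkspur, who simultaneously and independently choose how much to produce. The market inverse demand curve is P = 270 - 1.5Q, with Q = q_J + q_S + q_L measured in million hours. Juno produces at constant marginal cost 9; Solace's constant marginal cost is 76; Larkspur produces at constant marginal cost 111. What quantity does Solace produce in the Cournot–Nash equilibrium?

27

Juno's profit: π_J = (270 - 1.5Q)q_J - (9q_J). Setting ∂π_J/∂q_J = 0: 261 - 3q_J - (3/2)(q_S + q_L) = 0.
Solace's first-order condition: 194 - 3q_S - (3/2)(q_J + q_L) = 0.
Larkspur's first-order condition: 159 - 3q_L - (3/2)(q_J + q_S) = 0.
Adding the 3 first-order conditions: 614 − 6Q = 0, so Q = 307/3.
Back-substituting: q_J = (261 − 307/2)/(3/2) = 215/3, q_S = (194 − 307/2)/(3/2) = 27, q_L = (159 − 307/2)/(3/2) = 11/3.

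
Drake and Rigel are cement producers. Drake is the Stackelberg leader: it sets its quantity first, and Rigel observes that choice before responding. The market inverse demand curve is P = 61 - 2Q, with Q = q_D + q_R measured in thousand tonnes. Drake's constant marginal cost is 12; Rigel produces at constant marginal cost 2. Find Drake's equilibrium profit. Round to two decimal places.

95.06

The follower Rigel best-responds to any q_D: π_R = (61 - 2Q)q_R - 2q_R.
Setting the follower's marginal profit to zero, 59 - 2q_D - 4q_R = 0, i.e. q_R = (59 - 2q_D)/4.
Drake substitutes q_R(q_D) into its own profit: π_D = q_D(61 - 2q_D - (59 - 2q_D)/2) - 12q_D = (63/2 - q_D)q_D - 12q_D.
The leader's first-order condition 39/2 - 2q_D = 0 yields q_D = 39/4.
Then q_R = (59 - 2·(39/4))/4 = 79/8.
Price P = 61 - 2·(157/8) = 87/4.
Drake's profit: (87/4 - 12)·(39/4) = 1521/16.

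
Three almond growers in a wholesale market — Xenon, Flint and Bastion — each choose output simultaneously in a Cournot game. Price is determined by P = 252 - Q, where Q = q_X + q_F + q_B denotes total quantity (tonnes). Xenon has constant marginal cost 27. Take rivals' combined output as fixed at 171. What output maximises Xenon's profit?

With rivals' combined output fixed at 171, Xenon's profit is π_X = (252 - 171 - q_X)q_X - (27q_X) = (81 - q_X)q_X - (27q_X).
∂π_X/∂q_X = 54 - 2q_X = 0, so q_X = 27.

27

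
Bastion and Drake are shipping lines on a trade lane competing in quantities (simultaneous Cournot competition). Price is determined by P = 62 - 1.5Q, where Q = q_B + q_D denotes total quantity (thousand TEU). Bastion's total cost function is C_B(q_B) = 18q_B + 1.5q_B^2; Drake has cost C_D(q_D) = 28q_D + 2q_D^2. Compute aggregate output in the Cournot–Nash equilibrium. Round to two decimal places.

9.94

Bastion's profit: π_B = (62 - 1.5Q)q_B - (18q_B + (3/2)q_B²). Setting ∂π_B/∂q_B = 0: 44 - 6q_B - (3/2)(q_D) = 0.
Drake's first-order condition: 34 - 7q_D - (3/2)(q_B) = 0.
Rearranging gives the reaction functions q_B = (44 - (3/2)q_D)/6 and q_D = (34 - (3/2)q_B)/7.
Solving the pair: q_B = 1028/159, q_D = 184/53.
Total output Q = 1028/159 + 184/53 = 1580/159.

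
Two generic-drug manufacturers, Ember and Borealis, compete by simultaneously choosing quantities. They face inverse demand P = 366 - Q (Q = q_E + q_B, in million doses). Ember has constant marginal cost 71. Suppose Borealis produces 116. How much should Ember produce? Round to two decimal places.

With the rival's output fixed at 116, Ember's profit is π_E = (366 - 116 - q_E)q_E - (71q_E) = (250 - q_E)q_E - (71q_E).
∂π_E/∂q_E = 179 - 2q_E = 0, so q_E = 179/2.

89.50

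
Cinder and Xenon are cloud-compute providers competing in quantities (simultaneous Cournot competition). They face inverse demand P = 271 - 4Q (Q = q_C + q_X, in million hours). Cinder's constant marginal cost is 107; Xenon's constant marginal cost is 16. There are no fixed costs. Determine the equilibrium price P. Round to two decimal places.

Cinder's profit: π_C = (271 - 4Q)q_C - (107q_C). Setting ∂π_C/∂q_C = 0: 164 - 8q_C - 4(q_X) = 0.
Xenon's first-order condition: 255 - 8q_X - 4(q_C) = 0.
Best responses: q_C = (164 - 4q_X)/8, q_X = (255 - 4q_C)/8.
Solving the pair: q_C = 73/12, q_X = 173/6.
Total output Q = 419/12, so price P = 271 - 4·(419/12) = 394/3.

131.33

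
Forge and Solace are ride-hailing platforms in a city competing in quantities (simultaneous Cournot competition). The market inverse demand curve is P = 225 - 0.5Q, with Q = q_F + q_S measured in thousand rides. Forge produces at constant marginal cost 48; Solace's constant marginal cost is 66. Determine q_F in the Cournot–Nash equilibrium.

Forge's profit: π_F = (225 - 0.5Q)q_F - (48q_F). Setting ∂π_F/∂q_F = 0: 177 - q_F - (1/2)(q_S) = 0.
Solace's first-order condition: 159 - q_S - (1/2)(q_F) = 0.
Best responses: q_F = (177 - (1/2)q_S), q_S = (159 - (1/2)q_F).
Solving the pair: q_F = 130, q_S = 94.

130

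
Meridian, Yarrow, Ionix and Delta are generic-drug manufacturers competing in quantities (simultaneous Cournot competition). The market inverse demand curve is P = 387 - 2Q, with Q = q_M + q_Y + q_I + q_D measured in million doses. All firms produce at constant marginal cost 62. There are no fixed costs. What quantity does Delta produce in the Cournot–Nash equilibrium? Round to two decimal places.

Each firm earns π_i = (387 - 2Q)q_i - 62q_i.
First-order condition (treating rivals' output as given): 325 - 4q_i - 2·Σ_{j≠i} q_j = 0.
By symmetry each firm produces the same amount; substituting Σ_{j≠i} q_j = 3q_i yields q_i = 325/10 = 65/2.

32.50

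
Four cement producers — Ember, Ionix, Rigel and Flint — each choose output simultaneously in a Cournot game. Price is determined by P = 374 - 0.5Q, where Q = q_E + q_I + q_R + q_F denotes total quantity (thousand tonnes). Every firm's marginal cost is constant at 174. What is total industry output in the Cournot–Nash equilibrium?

320

Each firm earns π_i = (374 - 0.5Q)q_i - 174q_i.
First-order condition (treating rivals' output as given): 200 - q_i - (1/2)·Σ_{j≠i} q_j = 0.
With identical firms every q_j equals q_i, so Σ_{j≠i} q_j = 3q_i and 200 = (5/2)q_i, giving q_i = 80.
Total output Q = 80 + 80 + 80 + 80 = 320.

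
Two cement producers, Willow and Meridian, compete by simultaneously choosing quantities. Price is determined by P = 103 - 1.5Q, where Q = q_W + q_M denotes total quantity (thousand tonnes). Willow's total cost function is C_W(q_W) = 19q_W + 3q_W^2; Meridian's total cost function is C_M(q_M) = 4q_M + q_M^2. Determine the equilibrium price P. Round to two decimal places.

Willow's profit: π_W = (103 - 1.5Q)q_W - (19q_W + 3q_W²). Setting ∂π_W/∂q_W = 0: 84 - 9q_W - (3/2)(q_M) = 0.
Meridian's first-order condition: 99 - 5q_M - (3/2)(q_W) = 0.
Rearranging gives the reaction functions q_W = (84 - (3/2)q_M)/9 and q_M = (99 - (3/2)q_W)/5.
Substituting one into the other gives q_W = 362/57 and q_M = 340/19.
Total output Q = 1382/57, so price P = 103 - (3/2)·(1382/57) = 1266/19.

66.63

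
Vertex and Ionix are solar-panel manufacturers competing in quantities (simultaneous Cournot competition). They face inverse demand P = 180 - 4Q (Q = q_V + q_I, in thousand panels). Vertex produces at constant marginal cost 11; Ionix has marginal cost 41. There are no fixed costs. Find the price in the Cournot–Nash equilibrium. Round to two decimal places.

77.33

Vertex's profit: π_V = (180 - 4Q)q_V - (11q_V). Setting ∂π_V/∂q_V = 0: 169 - 8q_V - 4(q_I) = 0.
Ionix's profit: π_I = (180 - 4Q)q_I - (41q_I). Setting ∂π_I/∂q_I = 0: 139 - 8q_I - 4(q_V) = 0.
Best responses: q_V = (169 - 4q_I)/8, q_I = (139 - 4q_V)/8.
Solving the pair: q_V = 199/12, q_I = 109/12.
Total output Q = 77/3, so price P = 180 - 4·(77/3) = 232/3.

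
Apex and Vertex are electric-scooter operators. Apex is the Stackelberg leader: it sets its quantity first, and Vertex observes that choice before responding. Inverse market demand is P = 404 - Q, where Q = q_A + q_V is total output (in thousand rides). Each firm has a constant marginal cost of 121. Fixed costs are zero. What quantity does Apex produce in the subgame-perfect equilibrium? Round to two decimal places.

141.50

The follower Vertex best-responds to any q_A: π_V = (404 - Q)q_V - 121q_V.
∂π_V/∂q_V = 283 - q_A - 2q_V = 0 gives the reaction function q_V = (283 - q_A)/2.
The leader anticipates this reaction. Substituting into P = 404 - Q gives P = 525/2 - (1/2)q_A, so π_A = (525/2 - (1/2)q_A)q_A - 121q_A.
Maximising: ∂π_A/∂q_A = 283/2 - q_A = 0, giving q_A = 283/2.
Then q_V = (283 - 283/2)/2 = 283/4.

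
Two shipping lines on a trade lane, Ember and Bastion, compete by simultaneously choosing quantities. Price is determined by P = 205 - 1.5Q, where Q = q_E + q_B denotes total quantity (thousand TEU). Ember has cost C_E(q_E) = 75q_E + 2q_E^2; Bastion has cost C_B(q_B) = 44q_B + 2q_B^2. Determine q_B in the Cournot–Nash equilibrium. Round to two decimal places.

19.94

Ember's profit: π_E = (205 - 1.5Q)q_E - (75q_E + 2q_E²). Setting ∂π_E/∂q_E = 0: 130 - 7q_E - (3/2)(q_B) = 0.
Bastion's profit: π_B = (205 - 1.5Q)q_B - (44q_B + 2q_B²). Setting ∂π_B/∂q_B = 0: 161 - 7q_B - (3/2)(q_E) = 0.
Rearranging gives the reaction functions q_E = (130 - (3/2)q_B)/7 and q_B = (161 - (3/2)q_E)/7.
Substituting one into the other gives q_E = 14.2995 and q_B = 19.9358.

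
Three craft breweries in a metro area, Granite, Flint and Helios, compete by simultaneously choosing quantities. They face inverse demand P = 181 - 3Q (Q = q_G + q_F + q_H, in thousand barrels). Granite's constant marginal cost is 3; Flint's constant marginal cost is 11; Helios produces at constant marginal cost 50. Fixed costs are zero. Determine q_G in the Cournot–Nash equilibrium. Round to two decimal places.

19.42

Granite's profit: π_G = (181 - 3Q)q_G - (3q_G). Setting ∂π_G/∂q_G = 0: 178 - 6q_G - 3(q_F + q_H) = 0.
Flint's first-order condition: 170 - 6q_F - 3(q_G + q_H) = 0.
Helios's profit: π_H = (181 - 3Q)q_H - (50q_H). Setting ∂π_H/∂q_H = 0: 131 - 6q_H - 3(q_G + q_F) = 0.
Adding the 3 first-order conditions: 479 − 12Q = 0, so Q = 479/12.
Back-substituting: q_G = (178 − 479/4)/3 = 233/12, q_F = (170 − 479/4)/3 = 67/4, q_H = (131 − 479/4)/3 = 15/4.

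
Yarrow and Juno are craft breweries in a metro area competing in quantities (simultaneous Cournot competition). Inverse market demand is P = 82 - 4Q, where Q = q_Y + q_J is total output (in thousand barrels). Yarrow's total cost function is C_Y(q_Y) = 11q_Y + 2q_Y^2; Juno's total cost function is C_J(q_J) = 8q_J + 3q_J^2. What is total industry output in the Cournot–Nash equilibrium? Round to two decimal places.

8.57

Yarrow's profit: π_Y = (82 - 4Q)q_Y - (11q_Y + 2q_Y²). Setting ∂π_Y/∂q_Y = 0: 71 - 12q_Y - 4(q_J) = 0.
Juno's first-order condition: 74 - 14q_J - 4(q_Y) = 0.
Rearranging gives the reaction functions q_Y = (71 - 4q_J)/12 and q_J = (74 - 4q_Y)/14.
Solving the pair: q_Y = 349/76, q_J = 151/38.
Total output Q = 349/76 + 151/38 = 651/76.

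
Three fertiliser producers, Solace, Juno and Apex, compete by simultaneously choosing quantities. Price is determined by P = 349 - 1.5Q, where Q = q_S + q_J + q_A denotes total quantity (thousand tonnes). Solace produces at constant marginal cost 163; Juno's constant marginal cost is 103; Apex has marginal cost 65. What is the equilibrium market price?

170

Solace's profit: π_S = (349 - 1.5Q)q_S - (163q_S). Setting ∂π_S/∂q_S = 0: 186 - 3q_S - (3/2)(q_J + q_A) = 0.
Juno's profit: π_J = (349 - 1.5Q)q_J - (103q_J). Setting ∂π_J/∂q_J = 0: 246 - 3q_J - (3/2)(q_S + q_A) = 0.
Apex's profit: π_A = (349 - 1.5Q)q_A - (65q_A). Setting ∂π_A/∂q_A = 0: 284 - 3q_A - (3/2)(q_S + q_J) = 0.
Adding the 3 conditions: 716 − 3Q − 3Q = 0, i.e. Q = 358/3.
Back-substituting: q_S = (186 − 179)/(3/2) = 14/3, q_J = (246 − 179)/(3/2) = 134/3, q_A = (284 − 179)/(3/2) = 70.
Total output Q = 358/3, so price P = 349 - (3/2)·(358/3) = 170.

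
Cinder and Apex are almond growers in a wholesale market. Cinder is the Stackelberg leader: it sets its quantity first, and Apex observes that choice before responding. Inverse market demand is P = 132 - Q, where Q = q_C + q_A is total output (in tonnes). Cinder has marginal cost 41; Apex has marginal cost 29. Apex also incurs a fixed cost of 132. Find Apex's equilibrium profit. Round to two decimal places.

876.06

The follower Apex best-responds to any q_C: π_A = (132 - Q)q_A - 29q_A.
Follower FOC: 103 - q_C - 2q_A = 0, so q_A(q_C) = (103 - q_C)/2.
Cinder substitutes q_A(q_C) into its own profit: π_C = q_C(132 - q_C - (103 - q_C)/2) - 41q_C = (161/2 - (1/2)q_C)q_C - 41q_C.
Leader FOC: 79/2 - q_C = 0, so q_C = 79/2.
Then q_A = (103 - 79/2)/2 = 127/4.
Price P = 132 - 285/4 = 243/4.
Apex's profit: (243/4 - 29)·(127/4) - 132 = 876.0625.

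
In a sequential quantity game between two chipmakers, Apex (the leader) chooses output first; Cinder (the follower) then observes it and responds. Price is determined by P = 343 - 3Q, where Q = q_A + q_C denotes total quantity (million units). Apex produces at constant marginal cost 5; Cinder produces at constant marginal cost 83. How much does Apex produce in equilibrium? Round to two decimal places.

The follower Cinder best-responds to any q_A: π_C = (343 - 3Q)q_C - 83q_C.
Follower FOC: 260 - 3q_A - 6q_C = 0, so q_C(q_A) = (260 - 3q_A)/6.
Apex substitutes q_C(q_A) into its own profit: π_A = q_A(343 - 3q_A - (260 - 3q_A)/2) - 5q_A = (213 - (3/2)q_A)q_A - 5q_A.
Maximising: ∂π_A/∂q_A = 208 - 3q_A = 0, giving q_A = 208/3.
Then q_C = (260 - 3·(208/3))/6 = 26/3.

69.33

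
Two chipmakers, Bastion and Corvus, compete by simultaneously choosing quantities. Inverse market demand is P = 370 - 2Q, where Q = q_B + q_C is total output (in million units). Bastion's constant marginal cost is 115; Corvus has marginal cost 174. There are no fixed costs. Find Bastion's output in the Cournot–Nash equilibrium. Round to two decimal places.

Bastion's profit: π_B = (370 - 2Q)q_B - (115q_B). Setting ∂π_B/∂q_B = 0: 255 - 4q_B - 2(q_C) = 0.
Corvus's first-order condition: 196 - 4q_C - 2(q_B) = 0.
Best responses: q_B = (255 - 2q_C)/4, q_C = (196 - 2q_B)/4.
Solving the pair: q_B = 157/3, q_C = 137/6.

52.33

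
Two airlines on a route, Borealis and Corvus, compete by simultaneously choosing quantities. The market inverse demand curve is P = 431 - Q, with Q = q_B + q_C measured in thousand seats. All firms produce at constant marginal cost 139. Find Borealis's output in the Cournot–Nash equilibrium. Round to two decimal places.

A representative firm's profit is π_i = q_i(431 - Q) - 139q_i.
First-order condition (treating rivals' output as given): 292 - 2q_i - q_j = 0.
With identical firms every q_j equals q_i, so q_j = q_i and 292 = 3q_i, giving q_i = 292/3.

97.33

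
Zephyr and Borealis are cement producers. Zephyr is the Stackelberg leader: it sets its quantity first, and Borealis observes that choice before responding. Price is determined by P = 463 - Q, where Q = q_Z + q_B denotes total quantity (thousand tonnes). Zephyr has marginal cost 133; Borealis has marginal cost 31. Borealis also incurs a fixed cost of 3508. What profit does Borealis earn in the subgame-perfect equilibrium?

Solve by backward induction. Given q_Z, the follower Borealis maximises π_B = (463 - q_Z - q_B)q_B - 31q_B.
Setting the follower's marginal profit to zero, 432 - q_Z - 2q_B = 0, i.e. q_B = (432 - q_Z)/2.
The leader anticipates this reaction. Substituting into P = 463 - Q gives P = 247 - (1/2)q_Z, so π_Z = (247 - (1/2)q_Z)q_Z - 133q_Z.
The leader's first-order condition 114 - q_Z = 0 yields q_Z = 114.
Then q_B = (432 - 114)/2 = 159.
Price P = 463 - 273 = 190.
Borealis's profit: (190 - 31)·159 - 3508 = 21773.

21773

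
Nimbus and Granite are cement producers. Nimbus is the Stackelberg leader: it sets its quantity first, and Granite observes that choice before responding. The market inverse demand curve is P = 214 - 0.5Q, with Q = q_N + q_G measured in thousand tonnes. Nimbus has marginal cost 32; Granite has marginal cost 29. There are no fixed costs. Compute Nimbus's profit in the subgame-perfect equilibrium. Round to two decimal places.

8010.25

The follower Granite best-responds to any q_N: π_G = (214 - 0.5Q)q_G - 29q_G.
∂π_G/∂q_G = 185 - (1/2)q_N - q_G = 0 gives the reaction function q_G = (185 - (1/2)q_N).
The leader anticipates this reaction. Substituting into P = 214 - 0.5Q gives P = 243/2 - (1/4)q_N, so π_N = (243/2 - (1/4)q_N)q_N - 32q_N.
Leader FOC: 179/2 - (1/2)q_N = 0, so q_N = 179.
Then q_G = (185 - (1/2)·179) = 191/2.
Price P = 214 - (1/2)·(549/2) = 307/4.
Nimbus's profit: (307/4 - 32)·179 = 8010.2500.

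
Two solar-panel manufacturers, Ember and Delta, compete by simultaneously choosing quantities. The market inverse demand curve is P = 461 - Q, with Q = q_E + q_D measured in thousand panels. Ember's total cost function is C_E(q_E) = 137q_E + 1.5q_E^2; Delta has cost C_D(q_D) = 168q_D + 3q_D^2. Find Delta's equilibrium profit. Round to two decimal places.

Ember's profit: π_E = (461 - Q)q_E - (137q_E + (3/2)q_E²). Setting ∂π_E/∂q_E = 0: 324 - 5q_E - (q_D) = 0.
Delta's profit: π_D = (461 - Q)q_D - (168q_D + 3q_D²). Setting ∂π_D/∂q_D = 0: 293 - 8q_D - (q_E) = 0.
Best responses: q_E = (324 - q_D)/5, q_D = (293 - q_E)/8.
Solving the pair: q_E = 58.9487, q_D = 1141/39.
Price P = 461 - 88.2051 = 372.7949.
Delta's profit: 372.7949·(1141/39) - 168·(1141/39) - 3(1141/39)² = 3423.7502.

3423.75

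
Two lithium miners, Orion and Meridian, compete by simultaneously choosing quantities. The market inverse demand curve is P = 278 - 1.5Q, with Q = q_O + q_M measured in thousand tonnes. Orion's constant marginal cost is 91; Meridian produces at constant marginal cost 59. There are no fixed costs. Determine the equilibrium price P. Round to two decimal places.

142.67

Orion's profit: π_O = (278 - 1.5Q)q_O - (91q_O). Setting ∂π_O/∂q_O = 0: 187 - 3q_O - (3/2)(q_M) = 0.
Meridian's first-order condition: 219 - 3q_M - (3/2)(q_O) = 0.
Rearranging gives the reaction functions q_O = (187 - (3/2)q_M)/3 and q_M = (219 - (3/2)q_O)/3.
Solving the pair: q_O = 310/9, q_M = 502/9.
Total output Q = 812/9, so price P = 278 - (3/2)·(812/9) = 428/3.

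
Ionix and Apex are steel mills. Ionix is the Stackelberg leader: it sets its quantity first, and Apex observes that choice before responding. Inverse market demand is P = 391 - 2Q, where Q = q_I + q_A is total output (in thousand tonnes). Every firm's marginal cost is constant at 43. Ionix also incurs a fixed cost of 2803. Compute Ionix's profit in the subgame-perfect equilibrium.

4766

The follower Apex best-responds to any q_I: π_A = (391 - 2Q)q_A - 43q_A.
Setting the follower's marginal profit to zero, 348 - 2q_I - 4q_A = 0, i.e. q_A = (348 - 2q_I)/4.
Ionix substitutes q_A(q_I) into its own profit: π_I = q_I(391 - 2q_I - (348 - 2q_I)/2) - 43q_I = (217 - q_I)q_I - 43q_I.
Maximising: ∂π_I/∂q_I = 174 - 2q_I = 0, giving q_I = 87.
Then q_A = (348 - 2·87)/4 = 87/2.
Price P = 391 - 2·(261/2) = 130.
Ionix's profit: (130 - 43)·87 - 2803 = 4766.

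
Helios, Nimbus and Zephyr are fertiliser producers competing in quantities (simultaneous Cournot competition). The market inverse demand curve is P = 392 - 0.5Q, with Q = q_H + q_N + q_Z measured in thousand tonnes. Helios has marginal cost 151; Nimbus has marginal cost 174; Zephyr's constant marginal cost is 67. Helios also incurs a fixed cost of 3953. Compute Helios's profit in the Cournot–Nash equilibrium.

97

Helios's profit: π_H = (392 - 0.5Q)q_H - (151q_H). Setting ∂π_H/∂q_H = 0: 241 - q_H - (1/2)(q_N + q_Z) = 0.
Nimbus's first-order condition: 218 - q_N - (1/2)(q_H + q_Z) = 0.
Zephyr's profit: π_Z = (392 - 0.5Q)q_Z - (67q_Z). Setting ∂π_Z/∂q_Z = 0: 325 - q_Z - (1/2)(q_H + q_N) = 0.
Adding the 3 first-order conditions: 784 − 2Q = 0, so Q = 392.
Back-substituting: q_H = (241 − 196)/(1/2) = 90, q_N = (218 − 196)/(1/2) = 44, q_Z = (325 − 196)/(1/2) = 258.
Price P = 392 - (1/2)·392 = 196.
Helios's profit: (196 - 151)·90 - 3953 = 97.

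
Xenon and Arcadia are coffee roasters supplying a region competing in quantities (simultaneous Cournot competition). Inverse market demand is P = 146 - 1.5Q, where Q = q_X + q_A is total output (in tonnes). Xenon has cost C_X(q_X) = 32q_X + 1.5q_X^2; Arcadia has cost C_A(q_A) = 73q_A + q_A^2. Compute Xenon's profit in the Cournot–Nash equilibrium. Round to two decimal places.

Xenon's profit: π_X = (146 - 1.5Q)q_X - (32q_X + (3/2)q_X²). Setting ∂π_X/∂q_X = 0: 114 - 6q_X - (3/2)(q_A) = 0.
Arcadia's profit: π_A = (146 - 1.5Q)q_A - (73q_A + q_A²). Setting ∂π_A/∂q_A = 0: 73 - 5q_A - (3/2)(q_X) = 0.
So q_X = (114 - (3/2)q_A)/6 and q_A = (73 - (3/2)q_X)/5.
Substituting one into the other gives q_X = 614/37 and q_A = 356/37.
Price P = 146 - (3/2)·(970/37) = 106.6757.
Xenon's profit: 106.6757·(614/37) - 32·(614/37) - (3/2)(614/37)² = 826.1417.

826.14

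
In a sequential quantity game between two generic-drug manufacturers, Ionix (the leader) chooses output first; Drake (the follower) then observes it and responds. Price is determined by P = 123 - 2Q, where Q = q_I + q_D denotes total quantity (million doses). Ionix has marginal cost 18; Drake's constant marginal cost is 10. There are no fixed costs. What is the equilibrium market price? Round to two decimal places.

The follower Drake best-responds to any q_I: π_D = (123 - 2Q)q_D - 10q_D.
∂π_D/∂q_D = 113 - 2q_I - 4q_D = 0 gives the reaction function q_D = (113 - 2q_I)/4.
Ionix substitutes q_D(q_I) into its own profit: π_I = q_I(123 - 2q_I - (113 - 2q_I)/2) - 18q_I = (133/2 - q_I)q_I - 18q_I.
The leader's first-order condition 97/2 - 2q_I = 0 yields q_I = 97/4.
Then q_D = (113 - 2·(97/4))/4 = 129/8.
Total output Q = 323/8, so price P = 123 - 2·(323/8) = 169/4.

42.25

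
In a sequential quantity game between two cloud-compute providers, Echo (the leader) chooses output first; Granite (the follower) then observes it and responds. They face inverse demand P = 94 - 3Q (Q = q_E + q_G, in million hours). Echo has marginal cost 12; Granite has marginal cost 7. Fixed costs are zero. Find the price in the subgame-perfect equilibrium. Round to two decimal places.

The follower Granite best-responds to any q_E: π_G = (94 - 3Q)q_G - 7q_G.
Setting the follower's marginal profit to zero, 87 - 3q_E - 6q_G = 0, i.e. q_G = (87 - 3q_E)/6.
Echo substitutes q_G(q_E) into its own profit: π_E = q_E(94 - 3q_E - (87 - 3q_E)/2) - 12q_E = (101/2 - (3/2)q_E)q_E - 12q_E.
Maximising: ∂π_E/∂q_E = 77/2 - 3q_E = 0, giving q_E = 77/6.
Then q_G = (87 - 3·(77/6))/6 = 97/12.
Total output Q = 251/12, so price P = 94 - 3·(251/12) = 125/4.

31.25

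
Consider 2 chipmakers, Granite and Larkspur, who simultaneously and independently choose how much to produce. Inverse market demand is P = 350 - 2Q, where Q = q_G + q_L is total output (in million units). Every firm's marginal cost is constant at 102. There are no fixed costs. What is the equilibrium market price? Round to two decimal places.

184.67

Each firm earns π_i = (350 - 2Q)q_i - 102q_i.
First-order condition (treating rivals' output as given): 248 - 4q_i - 2q_j = 0.
With identical firms every q_j equals q_i, so q_j = q_i and 248 = 6q_i, giving q_i = 124/3.
Total output Q = 248/3, so price P = 350 - 2·(248/3) = 554/3.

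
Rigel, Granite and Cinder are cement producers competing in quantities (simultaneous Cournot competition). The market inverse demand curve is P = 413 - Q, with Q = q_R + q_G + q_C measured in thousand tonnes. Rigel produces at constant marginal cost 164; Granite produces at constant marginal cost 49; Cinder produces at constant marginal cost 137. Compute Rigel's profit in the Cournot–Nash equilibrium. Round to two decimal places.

715.56

Rigel's profit: π_R = (413 - Q)q_R - (164q_R). Setting ∂π_R/∂q_R = 0: 249 - 2q_R - (q_G + q_C) = 0.
Granite's first-order condition: 364 - 2q_G - (q_R + q_C) = 0.
Cinder's first-order condition: 276 - 2q_C - (q_R + q_G) = 0.
Summing all 3 equations gives 889 − 4Q = 0, hence Q = 889/4.
Back-substituting: q_R = (249 − 889/4) = 107/4, q_G = (364 − 889/4) = 567/4, q_C = (276 − 889/4) = 215/4.
Price P = 413 - 889/4 = 763/4.
Rigel's profit: (763/4 - 164)·(107/4) = 715.5625.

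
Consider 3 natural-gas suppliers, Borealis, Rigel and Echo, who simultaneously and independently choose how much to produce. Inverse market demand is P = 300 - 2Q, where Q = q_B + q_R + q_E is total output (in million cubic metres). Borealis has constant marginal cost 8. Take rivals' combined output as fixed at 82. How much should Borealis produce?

32

With rivals' combined output fixed at 82, Borealis's profit is π_B = (300 - 2·82 - 2q_B)q_B - (8q_B) = (136 - 2q_B)q_B - (8q_B).
∂π_B/∂q_B = 128 - 4q_B = 0, so q_B = 32.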